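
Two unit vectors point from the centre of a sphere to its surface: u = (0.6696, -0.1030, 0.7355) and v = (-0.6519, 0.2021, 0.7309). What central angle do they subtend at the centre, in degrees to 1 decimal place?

85.4°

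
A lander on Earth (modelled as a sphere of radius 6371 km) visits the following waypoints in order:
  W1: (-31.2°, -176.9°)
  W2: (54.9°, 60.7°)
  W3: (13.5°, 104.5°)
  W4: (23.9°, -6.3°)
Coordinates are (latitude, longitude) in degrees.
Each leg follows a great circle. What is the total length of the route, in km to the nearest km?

Leg W1→W2: central angle 2.3287 rad, distance 14835.8 km.
Leg W2→W3: central angle 0.9341 rad, distance 5951.2 km.
Leg W3→W4: central angle 1.7937 rad, distance 11428.0 km.
Total: 14835.8 + 5951.2 + 11428.0 ≈ 32215 km.

32215 km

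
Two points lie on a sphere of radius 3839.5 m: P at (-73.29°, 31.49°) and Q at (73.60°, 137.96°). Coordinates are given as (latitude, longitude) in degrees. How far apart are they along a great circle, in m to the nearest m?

In radians: φ₁ = -1.2792, φ₂ = 1.2846, Δλ = 106.470° = 1.8583 rad.
cos c = sin φ₁ sin φ₂ + cos φ₁ cos φ₂ cos Δλ = (-0.9578)(0.9593) + (0.2875)(0.2823)(-0.2835) = -0.94182,
so c = arccos(-0.94182) = 2.79880 rad.
Distance = R·c = 3839.5 × 2.7988 ≈ 10746 m.

10746 m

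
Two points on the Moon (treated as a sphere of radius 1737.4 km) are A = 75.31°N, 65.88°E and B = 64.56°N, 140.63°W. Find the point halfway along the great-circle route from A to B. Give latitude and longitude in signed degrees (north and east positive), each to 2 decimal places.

Central angle δ = 0.6824 rad. Interpolating on the sphere with fraction f = 0.5:
P = [sin((1−f)δ)·A + sin(fδ)·B] / sin δ = 0.5306·A + 0.5306·B in Cartesian coordinates,
giving P = (-0.1212, -0.0218, 0.9924), i.e. latitude 82.93°, longitude -169.82°.

82.93°, -169.82°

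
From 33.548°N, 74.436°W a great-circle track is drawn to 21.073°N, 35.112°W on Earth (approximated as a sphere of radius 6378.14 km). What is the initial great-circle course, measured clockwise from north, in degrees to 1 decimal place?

Δλ = 39.324° = 0.6863 rad.
y = sin Δλ · cos φ₂ = (0.6337)(0.9331) = 0.5913
x = cos φ₁ sin φ₂ − sin φ₁ cos φ₂ cos Δλ = (0.8334)(0.3596) − (0.5526)(0.9331)(0.7736) = -0.0993
θ = atan2(y, x) = 99.53°, so the bearing is 99.5°.

99.5°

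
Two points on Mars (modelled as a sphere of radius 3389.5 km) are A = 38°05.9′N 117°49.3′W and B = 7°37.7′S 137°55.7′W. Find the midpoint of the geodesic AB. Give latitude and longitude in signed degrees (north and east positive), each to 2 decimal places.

15.46°, -129.04°

The central angle between A and B is δ = 0.8625 rad.
With f = 0.5, the slerp weights are sin((1−f)δ)/sin δ = 0.5504 and sin(fδ)/sin δ = 0.5504.
Weighted sum of the unit vectors: (0.5504)·(-0.3673,-0.6960,0.6170) + (0.5504)·(-0.7357,-0.6641,-0.1327) = (-0.6071, -0.7486, 0.2665).
Converting back: φ = atan2(z, √(x²+y²)) = 15.46°, λ = atan2(y, x) = -129.04°.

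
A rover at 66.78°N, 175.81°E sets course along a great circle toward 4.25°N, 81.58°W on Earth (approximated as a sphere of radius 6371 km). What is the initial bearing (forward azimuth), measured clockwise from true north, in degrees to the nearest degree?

77°

Δλ = 102.610° = 1.7909 rad.
y = sin Δλ · cos φ₂ = (0.9759)(0.9973) = 0.9732
x = cos φ₁ sin φ₂ − sin φ₁ cos φ₂ cos Δλ = (0.3943)(0.0741) − (0.9190)(0.9973)(-0.2183) = 0.2293
θ = atan2(y, x) = 76.74°, so the bearing is 77°.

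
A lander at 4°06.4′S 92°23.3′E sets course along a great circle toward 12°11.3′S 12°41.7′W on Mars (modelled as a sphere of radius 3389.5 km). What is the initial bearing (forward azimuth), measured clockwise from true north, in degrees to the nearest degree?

256°

Δλ = -105.083° = -1.8341 rad.
y = sin Δλ · cos φ₂ = (-0.9655)(0.9775) = -0.9438
x = cos φ₁ sin φ₂ − sin φ₁ cos φ₂ cos Δλ = (0.9974)(-0.2111) − (-0.0716)(0.9775)(-0.2602) = -0.2288
θ = atan2(y, x) = -103.63°; adding 360° gives 256°.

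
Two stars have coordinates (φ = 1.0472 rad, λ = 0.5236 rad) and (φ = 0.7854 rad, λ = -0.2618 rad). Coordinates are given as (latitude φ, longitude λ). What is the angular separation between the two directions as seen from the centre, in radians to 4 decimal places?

0.5309 rad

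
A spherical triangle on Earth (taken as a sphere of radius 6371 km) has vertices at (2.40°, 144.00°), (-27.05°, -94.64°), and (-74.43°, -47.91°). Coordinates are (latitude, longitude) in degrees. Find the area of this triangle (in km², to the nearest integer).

Side lengths (central angles): a = 0.9249, b = 1.8784, c = 2.0739 rad; semiperimeter s = 2.4386.
By l'Huilier's theorem, tan(E/4) = √[tan(s/2) tan((s−a)/2) tan((s−b)/2) tan((s−c)/2)], giving spherical excess E = 1.4161 rad.
Area = E·R² = 1.4161 × (6371)² ≈ 57477205 km².

57477205 km²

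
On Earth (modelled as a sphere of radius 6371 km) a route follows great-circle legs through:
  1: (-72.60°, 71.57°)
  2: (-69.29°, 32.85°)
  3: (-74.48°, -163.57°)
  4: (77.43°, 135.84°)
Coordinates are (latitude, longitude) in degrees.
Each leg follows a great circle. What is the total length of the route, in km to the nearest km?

22732 km

Leg 1→2: central angle 0.2237 rad, distance 1425.0 km.
Leg 2→3: central angle 0.6258 rad, distance 3986.8 km.
Leg 3→4: central angle 2.7186 rad, distance 17319.9 km.
Total: 1425.0 + 3986.8 + 17319.9 ≈ 22732 km.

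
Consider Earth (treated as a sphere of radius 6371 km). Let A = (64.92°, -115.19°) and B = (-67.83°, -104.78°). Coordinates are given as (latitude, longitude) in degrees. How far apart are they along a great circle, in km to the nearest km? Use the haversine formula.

14784 km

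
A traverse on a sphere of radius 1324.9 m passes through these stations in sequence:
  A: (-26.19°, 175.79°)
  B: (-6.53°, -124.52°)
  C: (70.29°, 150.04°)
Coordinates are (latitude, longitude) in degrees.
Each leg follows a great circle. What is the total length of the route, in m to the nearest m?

3575 m

Leg A→B: central angle 1.0471 rad, distance 1387.2 m.
Leg B→C: central angle 1.6513 rad, distance 2187.8 m.
Total: 1387.2 + 2187.8 ≈ 3575 m.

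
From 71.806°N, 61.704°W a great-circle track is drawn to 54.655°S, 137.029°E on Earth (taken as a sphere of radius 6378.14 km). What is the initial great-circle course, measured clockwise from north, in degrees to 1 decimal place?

325.0°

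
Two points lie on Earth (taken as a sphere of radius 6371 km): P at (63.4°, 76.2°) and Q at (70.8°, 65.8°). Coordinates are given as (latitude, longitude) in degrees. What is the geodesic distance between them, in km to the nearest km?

935 km

Let φ₁ = 1.1065 rad, φ₂ = 1.2357 rad, and Δλ = -0.1815 rad.
cos c = sin φ₁ sin φ₂ + cos φ₁ cos φ₂ cos Δλ = (0.8942)(0.9444) + (0.4478)(0.3289)(0.9836) = 0.98925,
so c = arccos(0.98925) = 0.14675 rad.
Distance = R·c = 6371 × 0.1467 ≈ 935 km.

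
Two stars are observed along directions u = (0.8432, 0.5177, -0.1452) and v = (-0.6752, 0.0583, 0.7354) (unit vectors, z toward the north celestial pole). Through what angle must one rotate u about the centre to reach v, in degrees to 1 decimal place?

u·v = -0.6459; |u| = 1.0000, |v| = 1.0001.
cos θ = (u·v)/(|u||v|) = -0.6459, so θ = 130.2°.

130.2°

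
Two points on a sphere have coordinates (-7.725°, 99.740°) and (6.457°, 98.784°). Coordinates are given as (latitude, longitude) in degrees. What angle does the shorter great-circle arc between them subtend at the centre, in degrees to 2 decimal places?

Let φ₁ = -0.1348 rad, φ₂ = 0.1127 rad, and Δλ = -0.0167 rad.
Haversine: a = sin²(Δφ/2) + cos φ₁ cos φ₂ sin²(Δλ/2) = 0.0152 + (0.9909)(0.9937)(0.0001) = 0.01531.
Central angle c = 2·arcsin(√a) = 0.24808 rad.
So the angular separation is 14.21°.

14.21°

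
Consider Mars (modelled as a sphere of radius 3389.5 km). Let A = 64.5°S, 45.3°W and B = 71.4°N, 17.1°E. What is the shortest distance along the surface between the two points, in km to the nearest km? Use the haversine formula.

8422 km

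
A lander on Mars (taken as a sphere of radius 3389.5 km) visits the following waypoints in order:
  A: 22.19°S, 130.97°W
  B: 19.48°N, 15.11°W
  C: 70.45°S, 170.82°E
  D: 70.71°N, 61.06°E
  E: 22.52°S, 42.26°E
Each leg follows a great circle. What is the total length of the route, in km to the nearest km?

Leg A→B: central angle 2.1021 rad, distance 7125.2 km.
Leg B→C: central angle 2.2498 rad, distance 7625.8 km.
Leg C→D: central angle 2.7566 rad, distance 9343.6 km.
Leg D→E: central angle 1.6435 rad, distance 5570.6 km.
Total: 7125.2 + 7625.8 + 9343.6 + 5570.6 ≈ 29665 km.

29665 km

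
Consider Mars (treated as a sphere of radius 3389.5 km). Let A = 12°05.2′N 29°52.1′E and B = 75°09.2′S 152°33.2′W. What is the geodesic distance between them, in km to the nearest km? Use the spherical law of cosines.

6917 km

With latitudes φ₁ = 12.087°, φ₂ = -75.153° and longitude difference Δλ = 177.578°:
cos c = sin φ₁ sin φ₂ + cos φ₁ cos φ₂ cos Δλ = (0.2094)(-0.9666) + (0.9778)(0.2562)(-0.9991) = -0.45273,
so c = arccos(-0.45273) = 2.04062 rad.
Distance = R·c = 3389.5 × 2.0406 ≈ 6917 km.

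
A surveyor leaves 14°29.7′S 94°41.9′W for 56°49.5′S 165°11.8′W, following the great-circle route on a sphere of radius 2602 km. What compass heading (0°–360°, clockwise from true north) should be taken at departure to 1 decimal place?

214.0°

With φ₁ = -0.2530, φ₂ = -0.9918, Δλ = -1.2304 rad, the forward-azimuth formula gives
θ = atan2( sin Δλ cos φ₂ , cos φ₁ sin φ₂ − sin φ₁ cos φ₂ cos Δλ ) = atan2(-0.5158, -0.7646) = -146.00°.
Adding 360° brings this into [0°, 360°): 214.0°.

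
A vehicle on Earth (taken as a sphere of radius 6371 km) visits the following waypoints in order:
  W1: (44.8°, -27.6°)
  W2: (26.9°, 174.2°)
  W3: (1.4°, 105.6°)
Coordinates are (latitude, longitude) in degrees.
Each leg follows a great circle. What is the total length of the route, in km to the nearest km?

19563 km

Leg W1→W2: central angle 1.8429 rad, distance 11741.0 km.
Leg W2→W3: central angle 1.2278 rad, distance 7822.0 km.
Total: 11741.0 + 7822.0 ≈ 19563 km.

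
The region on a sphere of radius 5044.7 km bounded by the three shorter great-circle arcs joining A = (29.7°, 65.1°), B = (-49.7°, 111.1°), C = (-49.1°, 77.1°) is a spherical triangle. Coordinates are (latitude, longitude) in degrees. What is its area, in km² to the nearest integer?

Side lengths (central angles): a = 0.3830, b = 1.3880, c = 1.5584 rad; semiperimeter s = 1.6647.
By l'Huilier's theorem, tan(E/4) = √[tan(s/2) tan((s−a)/2) tan((s−b)/2) tan((s−c)/2)], giving spherical excess E = 0.3110 rad.
Area = E·R² = 0.3110 × (5044.7)² ≈ 7914616 km².

7914616 km²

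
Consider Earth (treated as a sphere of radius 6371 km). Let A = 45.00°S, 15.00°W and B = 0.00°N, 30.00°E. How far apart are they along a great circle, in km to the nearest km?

6672 km

Let φ₁ = -0.7854 rad, φ₂ = 0.0000 rad, and Δλ = 0.7854 rad.
cos c = sin φ₁ sin φ₂ + cos φ₁ cos φ₂ cos Δλ = (-0.7071)(0.0000) + (0.7071)(1.0000)(0.7071) = 0.50000,
so c = arccos(0.50000) = 1.04720 rad.
Distance = R·c = 6371 × 1.0472 ≈ 6672 km.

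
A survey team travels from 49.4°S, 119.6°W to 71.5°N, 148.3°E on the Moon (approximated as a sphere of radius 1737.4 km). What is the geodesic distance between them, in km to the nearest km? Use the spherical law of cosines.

4145 km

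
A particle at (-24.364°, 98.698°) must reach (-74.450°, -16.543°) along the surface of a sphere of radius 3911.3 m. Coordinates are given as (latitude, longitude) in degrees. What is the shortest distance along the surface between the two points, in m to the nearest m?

With latitudes φ₁ = -24.364°, φ₂ = -74.450° and longitude difference Δλ = -115.241°:
cos c = sin φ₁ sin φ₂ + cos φ₁ cos φ₂ cos Δλ = (-0.4125)(-0.9634) + (0.9109)(0.2681)(-0.4264) = 0.29330,
so c = arccos(0.29330) = 1.27312 rad.
Distance = R·c = 3911.3 × 1.2731 ≈ 4980 m.

4980 m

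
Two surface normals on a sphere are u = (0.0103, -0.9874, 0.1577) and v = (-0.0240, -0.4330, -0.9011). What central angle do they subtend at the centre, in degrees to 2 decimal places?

u·v = 0.2852; |u| = 1.0000, |v| = 1.0000.
cos θ = (u·v)/(|u||v|) = 0.2852, so θ = 73.43°.

73.43°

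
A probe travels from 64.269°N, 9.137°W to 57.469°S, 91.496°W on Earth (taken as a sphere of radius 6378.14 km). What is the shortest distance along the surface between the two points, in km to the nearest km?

15224 km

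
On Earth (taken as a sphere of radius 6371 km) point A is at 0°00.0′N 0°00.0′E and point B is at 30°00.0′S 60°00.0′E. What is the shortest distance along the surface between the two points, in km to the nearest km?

7154 km

Let φ₁ = 0.0000 rad, φ₂ = -0.5236 rad, and Δλ = 1.0472 rad.
cos c = sin φ₁ sin φ₂ + cos φ₁ cos φ₂ cos Δλ = (0.0000)(-0.5000) + (1.0000)(0.8660)(0.5000) = 0.43301,
so c = arccos(0.43301) = 1.12296 rad.
Distance = R·c = 6371 × 1.1230 ≈ 7154 km.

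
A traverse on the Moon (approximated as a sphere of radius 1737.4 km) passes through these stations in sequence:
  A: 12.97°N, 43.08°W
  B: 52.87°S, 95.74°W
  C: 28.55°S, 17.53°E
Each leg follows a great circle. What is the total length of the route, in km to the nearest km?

4848 km

Leg A→B: central angle 1.3920 rad, distance 2418.5 km.
Leg B→C: central angle 1.3984 rad, distance 2429.5 km.
Total: 2418.5 + 2429.5 ≈ 4848 km.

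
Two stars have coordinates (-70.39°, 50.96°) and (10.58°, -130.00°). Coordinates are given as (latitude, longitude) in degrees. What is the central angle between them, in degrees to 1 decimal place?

120.2°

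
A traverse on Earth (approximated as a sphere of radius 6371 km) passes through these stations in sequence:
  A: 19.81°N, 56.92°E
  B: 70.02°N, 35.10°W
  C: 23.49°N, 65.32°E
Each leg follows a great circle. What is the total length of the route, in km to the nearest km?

15965 km

Leg A→B: central angle 1.2586 rad, distance 8018.4 km.
Leg B→C: central angle 1.2473 rad, distance 7946.3 km.
Total: 8018.4 + 7946.3 ≈ 15965 km.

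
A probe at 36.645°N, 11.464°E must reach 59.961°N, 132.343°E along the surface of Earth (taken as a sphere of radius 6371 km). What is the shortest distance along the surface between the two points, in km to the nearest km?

Let φ₁ = 0.6396 rad, φ₂ = 1.0465 rad, and Δλ = 2.1097 rad.
Haversine: a = sin²(Δφ/2) + cos φ₁ cos φ₂ sin²(Δλ/2) = 0.0408 + (0.8023)(0.5006)(0.7566) = 0.34472.
Central angle c = 2·arcsin(√a) = 1.25502 rad.
Distance = R·c = 6371 × 1.2550 ≈ 7996 km.

7996 km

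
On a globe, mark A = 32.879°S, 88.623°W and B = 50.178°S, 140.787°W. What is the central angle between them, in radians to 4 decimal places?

0.7275 rad

With latitudes φ₁ = -32.879°, φ₂ = -50.178° and longitude difference Δλ = -52.164°:
cos c = sin φ₁ sin φ₂ + cos φ₁ cos φ₂ cos Δλ = (-0.5429)(-0.7680) + (0.8398)(0.6404)(0.6134) = 0.74685,
so c = arccos(0.74685) = 0.72749 rad.
So the angular separation is 0.7275 rad.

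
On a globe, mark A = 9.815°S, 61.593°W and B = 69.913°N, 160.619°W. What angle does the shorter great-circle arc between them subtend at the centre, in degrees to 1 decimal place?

102.3°

Let φ₁ = -0.1713 rad, φ₂ = 1.2202 rad, and Δλ = -1.7283 rad.
Haversine: a = sin²(Δφ/2) + cos φ₁ cos φ₂ sin²(Δλ/2) = 0.4108 + (0.9854)(0.3434)(0.5784) = 0.60660.
Central angle c = 2·arcsin(√a) = 1.78564 rad.
So the angular separation is 102.3°.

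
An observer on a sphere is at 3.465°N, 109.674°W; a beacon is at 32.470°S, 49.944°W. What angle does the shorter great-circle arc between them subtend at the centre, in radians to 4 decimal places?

1.1679 rad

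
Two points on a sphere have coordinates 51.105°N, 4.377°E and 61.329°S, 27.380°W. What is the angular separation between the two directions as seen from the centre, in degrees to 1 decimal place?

In radians: φ₁ = 0.8920, φ₂ = -1.0704, Δλ = -31.757° = -0.5543 rad.
Haversine: a = sin²(Δφ/2) + cos φ₁ cos φ₂ sin²(Δλ/2) = 0.6908 + (0.6279)(0.4798)(0.0749) = 0.71336.
Central angle c = 2·arcsin(√a) = 2.01166 rad.
So the angular separation is 115.3°.

115.3°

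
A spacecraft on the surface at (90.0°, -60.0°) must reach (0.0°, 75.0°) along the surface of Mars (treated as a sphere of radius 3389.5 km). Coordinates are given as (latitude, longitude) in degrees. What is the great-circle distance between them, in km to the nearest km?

Let φ₁ = 1.5708 rad, φ₂ = 0.0000 rad, and Δλ = 2.3562 rad.
Haversine: a = sin²(Δφ/2) + cos φ₁ cos φ₂ sin²(Δλ/2) = 0.5000 + (0.0000)(1.0000)(0.8536) = 0.50000.
Central angle c = 2·arcsin(√a) = 1.57080 rad.
Distance = R·c = 3389.5 × 1.5708 ≈ 5324 km.

5324 km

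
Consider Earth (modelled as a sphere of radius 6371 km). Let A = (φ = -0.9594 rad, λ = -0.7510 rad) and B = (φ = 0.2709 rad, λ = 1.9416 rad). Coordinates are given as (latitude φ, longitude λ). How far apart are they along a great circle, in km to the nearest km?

Let φ₁ = -0.9594 rad, φ₂ = 0.2709 rad, and Δλ = 2.6926 rad.
cos c = sin φ₁ sin φ₂ + cos φ₁ cos φ₂ cos Δλ = (-0.8188)(0.2676) + (0.5740)(0.9635)(-0.9009) = -0.71738,
so c = arccos(-0.71738) = 2.37083 rad.
Distance = R·c = 6371 × 2.3708 ≈ 15105 km.

15105 km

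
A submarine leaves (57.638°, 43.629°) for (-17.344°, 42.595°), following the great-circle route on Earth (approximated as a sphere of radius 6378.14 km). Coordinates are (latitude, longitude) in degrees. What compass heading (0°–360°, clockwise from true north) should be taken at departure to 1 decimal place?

With φ₁ = 1.0060, φ₂ = -0.3027, Δλ = -0.0180 rad, the forward-azimuth formula gives
θ = atan2( sin Δλ cos φ₂ , cos φ₁ sin φ₂ − sin φ₁ cos φ₂ cos Δλ ) = atan2(-0.0172, -0.9657) = -178.98°.
Adding 360° brings this into [0°, 360°): 181.0°.

181.0°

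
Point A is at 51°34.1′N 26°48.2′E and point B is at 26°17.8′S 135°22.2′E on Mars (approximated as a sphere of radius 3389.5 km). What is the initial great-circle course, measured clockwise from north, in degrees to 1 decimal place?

93.5°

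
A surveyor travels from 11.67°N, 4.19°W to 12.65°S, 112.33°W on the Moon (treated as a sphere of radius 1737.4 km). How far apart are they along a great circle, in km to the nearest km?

With latitudes φ₁ = 11.670°, φ₂ = -12.650° and longitude difference Δλ = -108.140°:
cos c = sin φ₁ sin φ₂ + cos φ₁ cos φ₂ cos Δλ = (0.2023)(-0.2190) + (0.9793)(0.9757)(-0.3113) = -0.34180,
so c = arccos(-0.34180) = 1.91963 rad.
Distance = R·c = 1737.4 × 1.9196 ≈ 3335 km.

3335 km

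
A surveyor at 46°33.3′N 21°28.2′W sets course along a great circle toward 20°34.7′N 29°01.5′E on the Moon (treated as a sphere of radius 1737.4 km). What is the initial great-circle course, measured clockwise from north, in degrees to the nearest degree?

Δλ = 50.495° = 0.8813 rad.
y = sin Δλ · cos φ₂ = (0.7716)(0.9362) = 0.7223
x = cos φ₁ sin φ₂ − sin φ₁ cos φ₂ cos Δλ = (0.6877)(0.3515) − (0.7260)(0.9362)(0.6361) = -0.1907
θ = atan2(y, x) = 104.79°, so the bearing is 105°.

105°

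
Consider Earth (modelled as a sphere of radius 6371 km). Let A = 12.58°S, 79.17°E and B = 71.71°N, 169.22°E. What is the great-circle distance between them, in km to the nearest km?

In radians: φ₁ = -0.2196, φ₂ = 1.2516, Δλ = 90.050° = 1.5717 rad.
cos c = sin φ₁ sin φ₂ + cos φ₁ cos φ₂ cos Δλ = (-0.2178)(0.9495) + (0.9760)(0.3138)(-0.0009) = -0.20707,
so c = arccos(-0.20707) = 1.77937 rad.
Distance = R·c = 6371 × 1.7794 ≈ 11336 km.

11336 km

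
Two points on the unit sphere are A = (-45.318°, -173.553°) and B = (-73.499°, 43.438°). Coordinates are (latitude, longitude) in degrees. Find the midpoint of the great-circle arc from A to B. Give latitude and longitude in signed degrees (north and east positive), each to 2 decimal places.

The central angle between A and B is δ = 1.0214 rad.
With f = 0.5, the slerp weights are sin((1−f)δ)/sin δ = 0.5731 and sin(fδ)/sin δ = 0.5731.
Weighted sum of the unit vectors: (0.5731)·(-0.6987,-0.0790,-0.7110) + (0.5731)·(0.2062,0.1953,-0.9588) = (-0.2823, 0.0667, -0.9570).
Converting back: φ = atan2(z, √(x²+y²)) = -73.14°, λ = atan2(y, x) = 166.71°.

-73.14°, 166.71°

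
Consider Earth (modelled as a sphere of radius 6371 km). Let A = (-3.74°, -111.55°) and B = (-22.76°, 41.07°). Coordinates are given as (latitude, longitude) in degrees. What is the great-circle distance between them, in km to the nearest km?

With latitudes φ₁ = -3.740°, φ₂ = -22.760° and longitude difference Δλ = 152.620°:
Haversine: a = sin²(Δφ/2) + cos φ₁ cos φ₂ sin²(Δλ/2) = 0.0273 + (0.9979)(0.9221)(0.9440) = 0.89593.
Central angle c = 2·arcsin(√a) = 2.48463 rad.
Distance = R·c = 6371 × 2.4846 ≈ 15830 km.

15830 km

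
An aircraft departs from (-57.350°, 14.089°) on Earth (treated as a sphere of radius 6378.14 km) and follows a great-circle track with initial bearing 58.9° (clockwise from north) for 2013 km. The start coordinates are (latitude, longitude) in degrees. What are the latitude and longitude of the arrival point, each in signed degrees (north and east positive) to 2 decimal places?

Angular distance δ = d/R = 2013/6378.14 = 0.31561 rad; initial bearing θ = 1.0280 rad.
sin φ₂ = sin φ₁ cos δ + cos φ₁ sin δ cos θ = (-0.8420)(0.9506) + (0.5395)(0.3104)(0.5165) = -0.7139, so φ₂ = -45.55°.
Δλ = atan2(sin θ sin δ cos φ₁, cos δ − sin φ₁ sin φ₂) = atan2(0.1434, 0.3495) = 22.306°.
λ₂ = 14.089° + 22.306° = 36.39°.

-45.55°, 36.39°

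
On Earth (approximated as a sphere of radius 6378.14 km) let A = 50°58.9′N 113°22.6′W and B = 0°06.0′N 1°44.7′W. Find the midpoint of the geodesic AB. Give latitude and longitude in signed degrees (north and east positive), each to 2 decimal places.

38.89°, -39.06°

Central angle δ = 1.8036 rad. Interpolating on the sphere with fraction f = 0.5:
P = [sin((1−f)δ)·A + sin(fδ)·B] / sin δ = 0.8062·A + 0.8062·B in Cartesian coordinates,
giving P = (0.6044, -0.4904, 0.6278), i.e. latitude 38.89°, longitude -39.06°.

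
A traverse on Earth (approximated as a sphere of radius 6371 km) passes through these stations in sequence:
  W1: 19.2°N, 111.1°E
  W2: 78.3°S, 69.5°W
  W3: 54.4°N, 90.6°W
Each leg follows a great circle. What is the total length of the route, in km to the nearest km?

Leg W1→W2: central angle 2.1101 rad, distance 13443.4 km.
Leg W2→W3: central angle 2.3269 rad, distance 14824.5 km.
Total: 13443.4 + 14824.5 ≈ 28268 km.

28268 km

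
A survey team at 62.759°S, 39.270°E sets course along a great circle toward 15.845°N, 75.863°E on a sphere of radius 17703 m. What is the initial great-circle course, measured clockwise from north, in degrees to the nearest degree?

35°

Δλ = 36.593° = 0.6387 rad.
y = sin Δλ · cos φ₂ = (0.5961)(0.9620) = 0.5735
x = cos φ₁ sin φ₂ − sin φ₁ cos φ₂ cos Δλ = (0.4577)(0.2730) − (-0.8891)(0.9620)(0.8029) = 0.8117
θ = atan2(y, x) = 35.24°, so the bearing is 35°.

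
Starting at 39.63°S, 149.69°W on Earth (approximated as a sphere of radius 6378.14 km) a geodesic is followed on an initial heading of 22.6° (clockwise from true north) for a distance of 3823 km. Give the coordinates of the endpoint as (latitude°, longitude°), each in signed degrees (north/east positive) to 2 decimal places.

Angular distance δ = d/R = 3823/6378.14 = 0.59939 rad; initial bearing θ = 0.3944 rad.
sin φ₂ = sin φ₁ cos δ + cos φ₁ sin δ cos θ = (-0.6378)(0.8257) + (0.7702)(0.5641)(0.9232) = -0.1255, so φ₂ = -7.21°.
Δλ = atan2(sin θ sin δ cos φ₁, cos δ − sin φ₁ sin φ₂) = atan2(0.1670, 0.7456) = 12.622°.
λ₂ = -149.690° + 12.622° = -137.07°.

-7.21°, -137.07°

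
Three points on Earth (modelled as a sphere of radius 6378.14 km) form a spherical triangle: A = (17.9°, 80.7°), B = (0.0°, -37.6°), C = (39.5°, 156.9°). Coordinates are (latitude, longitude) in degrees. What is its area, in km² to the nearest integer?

Side lengths (central angles): a = 2.4144, b = 1.1911, c = 2.0388 rad; semiperimeter s = 2.8222.
By l'Huilier's theorem, tan(E/4) = √[tan(s/2) tan((s−a)/2) tan((s−b)/2) tan((s−c)/2)], giving spherical excess E = 2.5749 rad.
Area = E·R² = 2.5749 × (6378.14)² ≈ 104749658 km².

104749658 km²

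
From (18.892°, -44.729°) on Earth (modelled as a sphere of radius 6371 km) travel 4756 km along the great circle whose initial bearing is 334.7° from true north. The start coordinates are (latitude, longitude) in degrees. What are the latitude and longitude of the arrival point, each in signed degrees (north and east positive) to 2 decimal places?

54.94°, -75.07°

Angular distance δ = d/R = 4756/6371 = 0.74651 rad; initial bearing θ = 5.8416 rad.
sin φ₂ = sin φ₁ cos δ + cos φ₁ sin δ cos θ = (0.3238)(0.7341) + (0.9461)(0.6791)(0.9041) = 0.8186, so φ₂ = 54.94°.
Δλ = atan2(sin θ sin δ cos φ₁, cos δ − sin φ₁ sin φ₂) = atan2(-0.2746, 0.4690) = -30.345°.
λ₂ = -44.729° − 30.345° = -75.07°.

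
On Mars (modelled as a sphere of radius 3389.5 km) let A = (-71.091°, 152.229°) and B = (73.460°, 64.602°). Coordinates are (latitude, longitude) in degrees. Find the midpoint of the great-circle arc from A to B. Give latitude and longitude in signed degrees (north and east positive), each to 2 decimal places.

Central angle δ = 2.6977 rad. Interpolating on the sphere with fraction f = 0.5:
P = [sin((1−f)δ)·A + sin(fδ)·B] / sin δ = 2.2712·A + 2.2712·B in Cartesian coordinates,
giving P = (-0.3739, 0.9270, 0.0286), i.e. latitude 1.64°, longitude 111.97°.

1.64°, 111.97°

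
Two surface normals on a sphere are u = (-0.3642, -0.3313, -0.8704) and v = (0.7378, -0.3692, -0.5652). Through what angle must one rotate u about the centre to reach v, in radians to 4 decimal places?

1.2180 rad

u·v = 0.3456; |u| = 1.0000, |v| = 1.0001.
cos θ = (u·v)/(|u||v|) = 0.3455, so θ = 1.2180 rad.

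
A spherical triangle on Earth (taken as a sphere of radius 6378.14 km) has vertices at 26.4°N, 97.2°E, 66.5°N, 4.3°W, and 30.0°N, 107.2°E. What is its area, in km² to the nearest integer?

Side lengths (central angles): a = 1.2324, b = 0.1661, c = 1.2275 rad; semiperimeter s = 1.3130.
By l'Huilier's theorem, tan(E/4) = √[tan(s/2) tan((s−a)/2) tan((s−b)/2) tan((s−c)/2)], giving spherical excess E = 0.1171 rad.
Area = E·R² = 0.1171 × (6378.14)² ≈ 4765263 km².

4765263 km²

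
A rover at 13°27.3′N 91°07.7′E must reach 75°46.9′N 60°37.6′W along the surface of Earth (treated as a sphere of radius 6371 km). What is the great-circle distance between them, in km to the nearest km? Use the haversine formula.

9911 km

Let φ₁ = 0.2348 rad, φ₂ = 1.3226 rad, and Δλ = -2.6486 rad.
Haversine: a = sin²(Δφ/2) + cos φ₁ cos φ₂ sin²(Δλ/2) = 0.2678 + (0.9726)(0.2456)(0.9405) = 0.49244.
Central angle c = 2·arcsin(√a) = 1.55568 rad.
Distance = R·c = 6371 × 1.5557 ≈ 9911 km.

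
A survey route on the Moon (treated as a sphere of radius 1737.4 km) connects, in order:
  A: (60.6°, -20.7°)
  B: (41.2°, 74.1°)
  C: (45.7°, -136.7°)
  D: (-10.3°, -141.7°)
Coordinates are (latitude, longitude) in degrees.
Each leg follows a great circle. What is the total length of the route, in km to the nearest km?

6130 km

Leg A→B: central angle 0.9968 rad, distance 1731.9 km.
Leg B→C: central angle 1.5508 rad, distance 2694.3 km.
Leg C→D: central angle 0.9805 rad, distance 1703.6 km.
Total: 1731.9 + 2694.3 + 1703.6 ≈ 6130 km.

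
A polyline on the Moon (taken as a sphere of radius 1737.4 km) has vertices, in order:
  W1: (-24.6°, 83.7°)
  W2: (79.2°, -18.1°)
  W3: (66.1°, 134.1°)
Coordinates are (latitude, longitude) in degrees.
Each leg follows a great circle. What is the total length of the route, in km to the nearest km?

Leg W1→W2: central angle 2.0306 rad, distance 3527.9 km.
Leg W2→W3: central angle 0.5901 rad, distance 1025.2 km.
Total: 3527.9 + 1025.2 ≈ 4553 km.

4553 km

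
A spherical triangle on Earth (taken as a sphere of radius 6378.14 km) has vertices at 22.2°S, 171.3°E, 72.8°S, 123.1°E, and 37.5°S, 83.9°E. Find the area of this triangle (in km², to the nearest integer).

16263457 km²

Side lengths (central angles): a = 0.7023, b = 1.3043, c = 0.9963 rad; semiperimeter s = 1.5015.
By l'Huilier's theorem, tan(E/4) = √[tan(s/2) tan((s−a)/2) tan((s−b)/2) tan((s−c)/2)], giving spherical excess E = 0.3998 rad.
Area = E·R² = 0.3998 × (6378.14)² ≈ 16263457 km².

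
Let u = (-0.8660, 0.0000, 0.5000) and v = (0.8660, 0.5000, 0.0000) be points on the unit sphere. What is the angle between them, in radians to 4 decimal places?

2.4188 rad

u·v = -0.7500; |u| = 1.0000, |v| = 1.0000.
cos θ = (u·v)/(|u||v|) = -0.7500, so θ = 2.4188 rad.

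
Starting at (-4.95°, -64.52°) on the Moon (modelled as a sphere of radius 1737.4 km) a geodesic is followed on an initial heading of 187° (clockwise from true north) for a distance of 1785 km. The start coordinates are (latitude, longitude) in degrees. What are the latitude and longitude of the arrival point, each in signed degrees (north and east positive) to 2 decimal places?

-63.00°, -77.80°

Angular distance δ = d/R = 1785/1737.4 = 1.02740 rad; initial bearing θ = 3.2638 rad.
sin φ₂ = sin φ₁ cos δ + cos φ₁ sin δ cos θ = (-0.0863)(0.5170) + (0.9963)(0.8560)(-0.9925) = -0.8910, so φ₂ = -63.00°.
Δλ = atan2(sin θ sin δ cos φ₁, cos δ − sin φ₁ sin φ₂) = atan2(-0.1039, 0.4402) = -13.285°.
λ₂ = -64.520° − 13.285° = -77.80°.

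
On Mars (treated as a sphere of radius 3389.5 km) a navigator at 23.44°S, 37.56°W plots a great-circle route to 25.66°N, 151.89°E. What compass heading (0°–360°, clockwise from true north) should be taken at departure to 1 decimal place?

With φ₁ = -0.4091, φ₂ = 0.4479, Δλ = -2.9767 rad, the forward-azimuth formula gives
θ = atan2( sin Δλ cos φ₂ , cos φ₁ sin φ₂ − sin φ₁ cos φ₂ cos Δλ ) = atan2(-0.1480, 0.0436) = -73.58°.
Adding 360° brings this into [0°, 360°): 286.4°.

286.4°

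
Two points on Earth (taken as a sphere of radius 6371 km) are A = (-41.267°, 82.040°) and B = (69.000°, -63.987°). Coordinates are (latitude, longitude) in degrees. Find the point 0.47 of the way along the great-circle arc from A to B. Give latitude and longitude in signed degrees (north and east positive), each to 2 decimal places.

Central angle δ = 2.5665 rad. Interpolating on the sphere with fraction f = 0.47:
P = [sin((1−f)δ)·A + sin(fδ)·B] / sin δ = 1.7979·A + 1.7177·B in Cartesian coordinates,
giving P = (0.4571, 0.7852, 0.4178), i.e. latitude 24.69°, longitude 59.79°.

24.69°, 59.79°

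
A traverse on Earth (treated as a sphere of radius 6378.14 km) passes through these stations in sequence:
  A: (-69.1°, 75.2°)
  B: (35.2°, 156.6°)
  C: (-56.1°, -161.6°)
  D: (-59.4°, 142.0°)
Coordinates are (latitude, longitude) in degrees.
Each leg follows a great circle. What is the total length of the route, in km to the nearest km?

Leg A→B: central angle 2.0885 rad, distance 13321.0 km.
Leg B→C: central angle 1.7099 rad, distance 10906.2 km.
Leg C→D: central angle 0.5125 rad, distance 3268.5 km.
Total: 13321.0 + 10906.2 + 3268.5 ≈ 27496 km.

27496 km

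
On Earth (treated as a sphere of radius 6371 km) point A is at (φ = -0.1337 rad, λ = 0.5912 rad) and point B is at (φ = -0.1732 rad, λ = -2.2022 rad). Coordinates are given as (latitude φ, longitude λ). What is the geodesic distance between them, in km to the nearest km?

Let φ₁ = -0.1337 rad, φ₂ = -0.1732 rad, and Δλ = -2.7934 rad.
Haversine: a = sin²(Δφ/2) + cos φ₁ cos φ₂ sin²(Δλ/2) = 0.0004 + (0.9911)(0.9850)(0.9700) = 0.94735.
Central angle c = 2·arcsin(√a) = 2.67854 rad.
Distance = R·c = 6371 × 2.6785 ≈ 17065 km.

17065 km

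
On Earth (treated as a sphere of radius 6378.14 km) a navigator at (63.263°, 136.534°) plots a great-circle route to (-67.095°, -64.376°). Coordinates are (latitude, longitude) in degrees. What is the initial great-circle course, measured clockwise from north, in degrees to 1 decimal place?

With φ₁ = 1.1041, φ₂ = -1.1710, Δλ = 2.7766 rad, the forward-azimuth formula gives
θ = atan2( sin Δλ cos φ₂ , cos φ₁ sin φ₂ − sin φ₁ cos φ₂ cos Δλ ) = atan2(0.1389, -0.0897) = 122.86°.
So the initial bearing is 122.9°.

122.9°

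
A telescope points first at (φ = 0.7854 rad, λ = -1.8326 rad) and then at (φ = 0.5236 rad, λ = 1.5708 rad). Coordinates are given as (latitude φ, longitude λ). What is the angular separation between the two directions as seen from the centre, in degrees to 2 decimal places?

103.77°

With latitudes φ₁ = 45.000°, φ₂ = 30.000° and longitude difference Δλ = -165.000°:
cos c = sin φ₁ sin φ₂ + cos φ₁ cos φ₂ cos Δλ = (0.7071)(0.5000) + (0.7071)(0.8660)(-0.9659) = -0.23795,
so c = arccos(-0.23795) = 1.81105 rad.
So the angular separation is 103.77°.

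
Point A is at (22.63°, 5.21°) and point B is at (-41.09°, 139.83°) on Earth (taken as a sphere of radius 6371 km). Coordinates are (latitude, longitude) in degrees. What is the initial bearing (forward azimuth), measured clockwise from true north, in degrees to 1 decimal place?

With φ₁ = 0.3950, φ₂ = -0.7172, Δλ = 2.3496 rad, the forward-azimuth formula gives
θ = atan2( sin Δλ cos φ₂ , cos φ₁ sin φ₂ − sin φ₁ cos φ₂ cos Δλ ) = atan2(0.5365, -0.4029) = 126.91°.
So the initial bearing is 126.9°.

126.9°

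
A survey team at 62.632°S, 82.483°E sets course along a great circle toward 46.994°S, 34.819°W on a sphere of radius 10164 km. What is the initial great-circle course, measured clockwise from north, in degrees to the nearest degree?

225°

Δλ = -117.302° = -2.0473 rad.
y = sin Δλ · cos φ₂ = (-0.8886)(0.6821) = -0.6061
x = cos φ₁ sin φ₂ − sin φ₁ cos φ₂ cos Δλ = (0.4597)(-0.7313) − (-0.8881)(0.6821)(-0.4587) = -0.6140
θ = atan2(y, x) = -135.37°; adding 360° gives 225°.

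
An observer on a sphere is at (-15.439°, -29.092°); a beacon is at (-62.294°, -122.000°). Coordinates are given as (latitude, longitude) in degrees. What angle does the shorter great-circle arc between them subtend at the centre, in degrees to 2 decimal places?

77.70°

In radians: φ₁ = -0.2695, φ₂ = -1.0872, Δλ = -92.908° = -1.6216 rad.
Haversine: a = sin²(Δφ/2) + cos φ₁ cos φ₂ sin²(Δλ/2) = 0.1581 + (0.9639)(0.4649)(0.5254) = 0.39352.
Central angle c = 2·arcsin(√a) = 1.35620 rad.
So the angular separation is 77.70°.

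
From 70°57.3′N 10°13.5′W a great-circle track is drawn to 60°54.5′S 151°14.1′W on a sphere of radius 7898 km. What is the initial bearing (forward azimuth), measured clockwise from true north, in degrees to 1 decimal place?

283.3°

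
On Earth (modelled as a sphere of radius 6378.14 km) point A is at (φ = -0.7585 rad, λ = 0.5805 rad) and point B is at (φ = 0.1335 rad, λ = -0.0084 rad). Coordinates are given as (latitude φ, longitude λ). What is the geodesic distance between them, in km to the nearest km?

With latitudes φ₁ = -43.459°, φ₂ = 7.649° and longitude difference Δλ = -33.741°:
Haversine: a = sin²(Δφ/2) + cos φ₁ cos φ₂ sin²(Δλ/2) = 0.1861 + (0.7259)(0.9911)(0.0842) = 0.24666.
Central angle c = 2·arcsin(√a) = 1.03947 rad.
Distance = R·c = 6378.14 × 1.0395 ≈ 6630 km.

6630 km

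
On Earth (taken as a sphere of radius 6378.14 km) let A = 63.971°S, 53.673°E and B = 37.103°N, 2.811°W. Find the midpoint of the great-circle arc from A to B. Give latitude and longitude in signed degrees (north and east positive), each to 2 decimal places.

Central angle δ = 1.9271 rad. Interpolating on the sphere with fraction f = 0.5:
P = [sin((1−f)δ)·A + sin(fδ)·B] / sin δ = 0.8763·A + 0.8763·B in Cartesian coordinates,
giving P = (0.9258, 0.2755, -0.2588), i.e. latitude -15.00°, longitude 16.57°.

-15.00°, 16.57°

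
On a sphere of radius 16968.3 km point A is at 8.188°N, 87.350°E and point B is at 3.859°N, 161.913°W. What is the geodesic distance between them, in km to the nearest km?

32542 km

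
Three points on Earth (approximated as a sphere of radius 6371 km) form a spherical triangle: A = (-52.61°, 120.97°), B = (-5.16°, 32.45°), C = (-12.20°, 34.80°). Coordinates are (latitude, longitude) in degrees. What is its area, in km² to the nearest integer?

Side lengths (central angles): a = 0.1294, b = 1.3617, c = 1.4836 rad; semiperimeter s = 1.4874.
By l'Huilier's theorem, tan(E/4) = √[tan(s/2) tan((s−a)/2) tan((s−b)/2) tan((s−c)/2)], giving spherical excess E = 0.0374 rad.
Area = E·R² = 0.0374 × (6371)² ≈ 1519091 km².

1519091 km²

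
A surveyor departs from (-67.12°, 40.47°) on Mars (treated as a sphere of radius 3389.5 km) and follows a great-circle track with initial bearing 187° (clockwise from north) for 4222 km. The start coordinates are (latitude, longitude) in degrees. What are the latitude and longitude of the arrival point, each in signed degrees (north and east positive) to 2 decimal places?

-41.30°, -130.69°

Angular distance δ = d/R = 4222/3389.5 = 1.24561 rad; initial bearing θ = 3.2638 rad.
sin φ₂ = sin φ₁ cos δ + cos φ₁ sin δ cos θ = (-0.9213)(0.3195) + (0.3888)(0.9476)(-0.9925) = -0.6600, so φ₂ = -41.30°.
Δλ = atan2(sin θ sin δ cos φ₁, cos δ − sin φ₁ sin φ₂) = atan2(-0.0449, -0.2886) = -171.157°.
λ₂ = 40.470° − 171.157° = -130.69°.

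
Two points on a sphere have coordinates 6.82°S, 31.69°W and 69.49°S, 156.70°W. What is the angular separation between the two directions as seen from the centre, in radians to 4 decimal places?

Let φ₁ = -0.1190 rad, φ₂ = -1.2128 rad, and Δλ = -2.1818 rad.
cos c = sin φ₁ sin φ₂ + cos φ₁ cos φ₂ cos Δλ = (-0.1188)(-0.9366) + (0.9929)(0.3504)(-0.5737) = -0.08837,
so c = arccos(-0.08837) = 1.65928 rad.
So the angular separation is 1.6593 rad.

1.6593 rad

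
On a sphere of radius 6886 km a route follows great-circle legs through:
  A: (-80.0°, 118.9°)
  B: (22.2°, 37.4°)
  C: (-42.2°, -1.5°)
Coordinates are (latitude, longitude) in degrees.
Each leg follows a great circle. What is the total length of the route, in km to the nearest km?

Leg A→B: central angle 1.9266 rad, distance 13266.5 km.
Leg B→C: central angle 1.2870 rad, distance 8862.4 km.
Total: 13266.5 + 8862.4 ≈ 22129 km.

22129 km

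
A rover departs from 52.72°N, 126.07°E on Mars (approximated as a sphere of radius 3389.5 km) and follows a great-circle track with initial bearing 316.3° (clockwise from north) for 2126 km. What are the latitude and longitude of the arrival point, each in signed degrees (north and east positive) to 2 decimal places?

64.32°, 56.72°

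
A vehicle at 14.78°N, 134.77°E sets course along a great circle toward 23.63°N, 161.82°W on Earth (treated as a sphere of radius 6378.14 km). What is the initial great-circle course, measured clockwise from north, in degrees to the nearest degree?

71°

Δλ = 63.410° = 1.1067 rad.
y = sin Δλ · cos φ₂ = (0.8942)(0.9162) = 0.8193
x = cos φ₁ sin φ₂ − sin φ₁ cos φ₂ cos Δλ = (0.9669)(0.4008) − (0.2551)(0.9162)(0.4476) = 0.2830
θ = atan2(y, x) = 70.95°, so the bearing is 71°.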